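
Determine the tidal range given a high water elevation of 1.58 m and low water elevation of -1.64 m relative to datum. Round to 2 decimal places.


Tidal range = High water - Low water
Tidal range = 1.58 - (-1.64)
Tidal range = 3.22 m

3.22


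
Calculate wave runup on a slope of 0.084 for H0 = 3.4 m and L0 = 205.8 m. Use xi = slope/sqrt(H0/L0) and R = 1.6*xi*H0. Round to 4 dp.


xi = slope / sqrt(H0/L0)
H0/L0 = 3.4/205.8 = 0.016521
sqrt(0.016521) = 0.128534
xi = 0.084 / 0.128534 = 0.653525
R = 1.6 * xi * H0 = 1.6 * 0.653525 * 3.4
R = 3.5552 m

3.5552


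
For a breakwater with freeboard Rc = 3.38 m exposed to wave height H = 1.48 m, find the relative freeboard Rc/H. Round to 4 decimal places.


Relative freeboard = Rc / H
= 3.38 / 1.48
= 2.2838

2.2838


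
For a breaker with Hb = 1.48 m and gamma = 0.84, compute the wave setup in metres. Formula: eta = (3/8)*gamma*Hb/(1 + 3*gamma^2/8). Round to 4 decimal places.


eta = (3/8) * gamma * Hb / (1 + 3*gamma^2/8)
Numerator = (3/8) * 0.84 * 1.48 = 0.466200
Denominator = 1 + 3*0.84^2/8 = 1 + 0.264600 = 1.264600
eta = 0.466200 / 1.264600
eta = 0.3687 m

0.3687


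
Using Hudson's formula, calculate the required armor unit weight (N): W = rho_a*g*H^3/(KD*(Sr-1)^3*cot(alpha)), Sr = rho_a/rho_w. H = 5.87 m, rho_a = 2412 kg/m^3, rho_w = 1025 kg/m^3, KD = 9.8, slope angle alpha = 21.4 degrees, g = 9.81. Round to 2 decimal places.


Sr = rho_a / rho_w = 2412 / 1025 = 2.353171
(Sr - 1) = 1.353171
(Sr - 1)^3 = 2.477752
cot(21.4) = 1 / tan(21.4) = 1 / 0.391896 = 2.551699
Numerator = 2412 * 9.81 * 5.87^3 = 4785866.8816
Denominator = 9.8 * 2.477752 * 2.551699 = 61.960277
W = 4785866.8816 / 61.960277
W = 77240.89 N

77240.89


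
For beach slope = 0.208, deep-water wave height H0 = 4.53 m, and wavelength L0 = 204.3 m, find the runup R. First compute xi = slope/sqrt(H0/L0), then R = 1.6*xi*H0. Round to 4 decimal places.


xi = slope / sqrt(H0/L0)
H0/L0 = 4.53/204.3 = 0.022173
sqrt(0.022173) = 0.148907
xi = 0.208 / 0.148907 = 1.396846
R = 1.6 * xi * H0 = 1.6 * 1.396846 * 4.53
R = 10.1243 m

10.1243


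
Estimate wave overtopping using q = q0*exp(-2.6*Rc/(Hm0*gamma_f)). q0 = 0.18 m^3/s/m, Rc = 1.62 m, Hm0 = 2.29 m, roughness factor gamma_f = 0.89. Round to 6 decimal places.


q = q0 * exp(-2.6 * Rc / (Hm0 * gamma_f))
Exponent = -2.6 * 1.62 / (2.29 * 0.89)
= -2.6 * 1.62 / 2.0381
= -2.066631
exp(-2.066631) = 0.126612
q = 0.18 * 0.126612
q = 0.022790 m^3/s/m

0.022790


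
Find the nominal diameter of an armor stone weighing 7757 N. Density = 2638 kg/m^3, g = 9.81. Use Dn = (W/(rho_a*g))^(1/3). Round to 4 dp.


V = W / (rho_a * g)
V = 7757 / (2638 * 9.81)
V = 7757 / 25878.78
V = 0.299744 m^3
Dn = V^(1/3) = 0.299744^(1/3)
Dn = 0.6692 m

0.6692


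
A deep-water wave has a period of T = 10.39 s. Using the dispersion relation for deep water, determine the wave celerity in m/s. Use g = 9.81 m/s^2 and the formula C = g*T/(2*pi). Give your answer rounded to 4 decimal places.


We use the deep-water celerity formula:
C = g * T / (2 * pi)
C = 9.81 * 10.39 / (2 * 3.14159...)
C = 101.925900 / 6.283185
C = 16.2220 m/s

16.2220


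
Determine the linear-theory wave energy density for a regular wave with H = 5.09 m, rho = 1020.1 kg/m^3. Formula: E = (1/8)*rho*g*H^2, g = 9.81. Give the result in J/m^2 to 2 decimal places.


E = (1/8) * rho * g * H^2
E = (1/8) * 1020.1 * 9.81 * 5.09^2
E = 0.125 * 1020.1 * 9.81 * 25.9081
E = 32408.38 J/m^2

32408.38


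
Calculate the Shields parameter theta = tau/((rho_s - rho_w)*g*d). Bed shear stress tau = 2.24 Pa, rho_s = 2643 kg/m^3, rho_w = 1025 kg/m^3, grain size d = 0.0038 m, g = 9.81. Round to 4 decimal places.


theta = tau / ((rho_s - rho_w) * g * d)
rho_s - rho_w = 2643 - 1025 = 1618
Denominator = 1618 * 9.81 * 0.0038 = 60.315804
theta = 2.24 / 60.315804
theta = 0.0371

0.0371


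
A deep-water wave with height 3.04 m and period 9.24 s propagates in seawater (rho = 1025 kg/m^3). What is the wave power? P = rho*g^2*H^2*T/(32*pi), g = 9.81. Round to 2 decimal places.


P = rho * g^2 * H^2 * T / (32 * pi)
P = 1025 * 9.81^2 * 3.04^2 * 9.24 / (32 * pi)
P = 1025 * 96.2361 * 9.2416 * 9.24 / 100.53096
P = 83787.87 W/m

83787.87


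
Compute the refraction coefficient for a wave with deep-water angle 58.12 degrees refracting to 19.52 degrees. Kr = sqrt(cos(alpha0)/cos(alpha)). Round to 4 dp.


Kr = sqrt(cos(alpha0) / cos(alpha))
cos(58.12) = 0.528142
cos(19.52) = 0.942525
Kr = sqrt(0.528142 / 0.942525)
Kr = sqrt(0.560348)
Kr = 0.7486

0.7486


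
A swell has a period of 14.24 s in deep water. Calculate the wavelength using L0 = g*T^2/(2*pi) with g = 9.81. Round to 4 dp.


L0 = g * T^2 / (2 * pi)
L0 = 9.81 * 14.24^2 / (2 * pi)
L0 = 9.81 * 202.7776 / 6.28319
L0 = 1989.2483 / 6.28319
L0 = 316.5987 m

316.5987


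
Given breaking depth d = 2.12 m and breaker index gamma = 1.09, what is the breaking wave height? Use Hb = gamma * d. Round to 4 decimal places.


Hb = gamma * d
Hb = 1.09 * 2.12
Hb = 2.3108 m

2.3108


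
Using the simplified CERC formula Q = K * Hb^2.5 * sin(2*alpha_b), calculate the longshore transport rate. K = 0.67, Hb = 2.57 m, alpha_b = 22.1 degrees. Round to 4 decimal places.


Q = K * Hb^2.5 * sin(2 * alpha_b)
Hb^2.5 = 2.57^2.5 = 10.588460
sin(2 * 22.1) = sin(44.2) = 0.697165
Q = 0.67 * 10.588460 * 0.697165
Q = 4.9459 m^3/s

4.9459


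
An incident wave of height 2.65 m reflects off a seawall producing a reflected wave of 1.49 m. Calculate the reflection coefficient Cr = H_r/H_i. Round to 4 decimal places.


Cr = H_r / H_i
Cr = 1.49 / 2.65
Cr = 0.5623

0.5623


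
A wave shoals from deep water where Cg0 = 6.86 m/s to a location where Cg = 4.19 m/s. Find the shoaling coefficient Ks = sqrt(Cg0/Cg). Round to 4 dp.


Ks = sqrt(Cg0 / Cg)
Ks = sqrt(6.86 / 4.19)
Ks = sqrt(1.6372)
Ks = 1.2795

1.2795


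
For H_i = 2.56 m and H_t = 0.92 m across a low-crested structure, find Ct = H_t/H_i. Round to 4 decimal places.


Ct = H_t / H_i
Ct = 0.92 / 2.56
Ct = 0.3594

0.3594


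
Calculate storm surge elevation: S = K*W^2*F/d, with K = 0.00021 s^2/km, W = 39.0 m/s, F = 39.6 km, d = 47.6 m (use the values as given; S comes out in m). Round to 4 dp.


S = K * W^2 * F / d
W^2 = 39.0^2 = 1521.00
S = 0.00021 * 1521.00 * 39.6 / 47.6
Numerator = 0.00021 * 1521.00 * 39.6 = 12.648636
S = 12.648636 / 47.6 = 0.2657 m

0.2657


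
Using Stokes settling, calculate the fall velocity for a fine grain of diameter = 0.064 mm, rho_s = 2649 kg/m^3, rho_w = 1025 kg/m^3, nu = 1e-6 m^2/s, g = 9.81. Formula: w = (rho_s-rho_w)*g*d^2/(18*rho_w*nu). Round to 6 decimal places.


w = (rho_s - rho_w) * g * d^2 / (18 * rho_w * nu)
d = 0.064 mm = 0.000064 m
rho_s - rho_w = 2649 - 1025 = 1624
Numerator = 1624 * 9.81 * (0.000064)^2 = 0.000065255178
Denominator = 18 * 1025 * 1e-6 = 0.018450
w = 0.003537 m/s

0.003537


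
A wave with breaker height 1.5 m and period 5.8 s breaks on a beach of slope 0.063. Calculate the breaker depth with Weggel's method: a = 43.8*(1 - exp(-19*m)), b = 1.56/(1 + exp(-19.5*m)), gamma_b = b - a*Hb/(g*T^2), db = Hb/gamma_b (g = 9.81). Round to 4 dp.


a = 43.8 * (1 - exp(-19 * m))
exp(-19 * 0.063) = exp(-1.1970) = 0.302099
a = 43.8 * (1 - 0.302099) = 30.568057
b = 1.56 / (1 + exp(-19.5 * m))
exp(-19.5 * 0.063) = exp(-1.2285) = 0.292731
b = 1.56 / (1 + 0.292731) = 1.206747
Hb / (g * T^2) = 1.5 / (9.81 * 5.8^2) = 1.5 / 330.0084 = 0.00454534
gamma_b = b - a * Hb/(g*T^2) = 1.206747 - 30.568057 * 0.00454534 = 1.067805
db = Hb / gamma_b = 1.5 / 1.067805
db = 1.4048 m

1.4048


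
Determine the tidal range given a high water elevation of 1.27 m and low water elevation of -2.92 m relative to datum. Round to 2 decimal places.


Tidal range = High water - Low water
Tidal range = 1.27 - (-2.92)
Tidal range = 4.19 m

4.19


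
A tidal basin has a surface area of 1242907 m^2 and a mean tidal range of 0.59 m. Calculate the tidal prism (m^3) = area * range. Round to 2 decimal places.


Tidal prism = Area * Tidal range
P = 1242907 * 0.59
P = 733315.13 m^3

733315.13


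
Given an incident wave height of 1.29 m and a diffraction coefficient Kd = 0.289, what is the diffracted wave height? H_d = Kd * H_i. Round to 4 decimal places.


H_d = Kd * H_i
H_d = 0.289 * 1.29
H_d = 0.3728 m

0.3728


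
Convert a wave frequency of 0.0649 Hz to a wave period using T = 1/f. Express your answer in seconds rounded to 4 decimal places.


T = 1 / f
T = 1 / 0.0649
T = 15.4083 s

15.4083


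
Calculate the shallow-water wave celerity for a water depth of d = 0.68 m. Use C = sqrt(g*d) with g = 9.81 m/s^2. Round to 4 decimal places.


Using the shallow-water approximation:
C = sqrt(g * d) = sqrt(9.81 * 0.68)
C = sqrt(6.6708)
C = 2.5828 m/s

2.5828


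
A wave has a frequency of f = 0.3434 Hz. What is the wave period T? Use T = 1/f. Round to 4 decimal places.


T = 1 / f
T = 1 / 0.3434
T = 2.9121 s

2.9121


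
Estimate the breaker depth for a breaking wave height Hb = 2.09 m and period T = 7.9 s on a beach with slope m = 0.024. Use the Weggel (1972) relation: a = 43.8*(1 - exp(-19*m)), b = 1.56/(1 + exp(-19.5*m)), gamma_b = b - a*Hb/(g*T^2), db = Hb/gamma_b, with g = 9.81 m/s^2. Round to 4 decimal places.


a = 43.8 * (1 - exp(-19 * m))
exp(-19 * 0.024) = exp(-0.4560) = 0.633814
a = 43.8 * (1 - 0.633814) = 16.038954
b = 1.56 / (1 + exp(-19.5 * m))
exp(-19.5 * 0.024) = exp(-0.4680) = 0.626254
b = 1.56 / (1 + 0.626254) = 0.959260
Hb / (g * T^2) = 2.09 / (9.81 * 7.9^2) = 2.09 / 612.2421 = 0.00341368
gamma_b = b - a * Hb/(g*T^2) = 0.959260 - 16.038954 * 0.00341368 = 0.904508
db = Hb / gamma_b = 2.09 / 0.904508
db = 2.3106 m

2.3106


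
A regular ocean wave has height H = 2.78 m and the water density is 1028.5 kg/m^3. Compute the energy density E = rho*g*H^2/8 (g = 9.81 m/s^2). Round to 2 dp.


E = (1/8) * rho * g * H^2
E = (1/8) * 1028.5 * 9.81 * 2.78^2
E = 0.125 * 1028.5 * 9.81 * 7.7284
E = 9747.04 J/m^2

9747.04


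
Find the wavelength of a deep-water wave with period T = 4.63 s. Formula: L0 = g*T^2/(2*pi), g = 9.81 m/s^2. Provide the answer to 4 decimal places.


L0 = g * T^2 / (2 * pi)
L0 = 9.81 * 4.63^2 / (2 * pi)
L0 = 9.81 * 21.4369 / 6.28319
L0 = 210.2960 / 6.28319
L0 = 33.4696 m

33.4696


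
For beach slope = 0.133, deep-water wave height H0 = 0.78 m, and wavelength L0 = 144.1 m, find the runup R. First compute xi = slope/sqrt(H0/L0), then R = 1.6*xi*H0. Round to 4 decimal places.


xi = slope / sqrt(H0/L0)
H0/L0 = 0.78/144.1 = 0.005413
sqrt(0.005413) = 0.073572
xi = 0.133 / 0.073572 = 1.807742
R = 1.6 * xi * H0 = 1.6 * 1.807742 * 0.78
R = 2.2561 m

2.2561


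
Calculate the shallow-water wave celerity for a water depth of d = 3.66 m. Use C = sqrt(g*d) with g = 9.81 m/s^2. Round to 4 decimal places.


Using the shallow-water approximation:
C = sqrt(g * d) = sqrt(9.81 * 3.66)
C = sqrt(35.9046)
C = 5.9920 m/s

5.9920


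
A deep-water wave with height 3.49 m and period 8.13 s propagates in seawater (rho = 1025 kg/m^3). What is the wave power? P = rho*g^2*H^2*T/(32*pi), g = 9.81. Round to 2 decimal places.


P = rho * g^2 * H^2 * T / (32 * pi)
P = 1025 * 9.81^2 * 3.49^2 * 8.13 / (32 * pi)
P = 1025 * 96.2361 * 12.1801 * 8.13 / 100.53096
P = 97163.56 W/m

97163.56


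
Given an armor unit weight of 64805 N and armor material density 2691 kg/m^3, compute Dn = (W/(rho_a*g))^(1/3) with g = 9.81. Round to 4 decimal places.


V = W / (rho_a * g)
V = 64805 / (2691 * 9.81)
V = 64805 / 26398.71
V = 2.454855 m^3
Dn = V^(1/3) = 2.454855^(1/3)
Dn = 1.3490 m

1.3490


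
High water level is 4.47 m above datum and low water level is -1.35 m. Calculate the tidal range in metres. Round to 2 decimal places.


Tidal range = High water - Low water
Tidal range = 4.47 - (-1.35)
Tidal range = 5.82 m

5.82


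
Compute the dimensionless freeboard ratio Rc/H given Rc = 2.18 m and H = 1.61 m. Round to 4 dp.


Relative freeboard = Rc / H
= 2.18 / 1.61
= 1.3540

1.3540


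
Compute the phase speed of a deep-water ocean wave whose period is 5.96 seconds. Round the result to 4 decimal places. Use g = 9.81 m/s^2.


We use the deep-water celerity formula:
C = g * T / (2 * pi)
C = 9.81 * 5.96 / (2 * 3.14159...)
C = 58.467600 / 6.283185
C = 9.3054 m/s

9.3054


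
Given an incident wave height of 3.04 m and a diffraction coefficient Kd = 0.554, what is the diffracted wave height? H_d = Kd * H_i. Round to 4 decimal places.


H_d = Kd * H_i
H_d = 0.554 * 3.04
H_d = 1.6842 m

1.6842


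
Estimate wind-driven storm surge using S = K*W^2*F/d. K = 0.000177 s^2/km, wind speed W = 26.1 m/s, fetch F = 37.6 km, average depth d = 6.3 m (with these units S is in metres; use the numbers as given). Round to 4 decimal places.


S = K * W^2 * F / d
W^2 = 26.1^2 = 681.21
S = 0.000177 * 681.21 * 37.6 / 6.3
Numerator = 0.000177 * 681.21 * 37.6 = 4.533589
S = 4.533589 / 6.3 = 0.7196 m

0.7196


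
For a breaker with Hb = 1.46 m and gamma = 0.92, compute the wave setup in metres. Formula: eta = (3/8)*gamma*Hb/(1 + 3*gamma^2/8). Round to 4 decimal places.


eta = (3/8) * gamma * Hb / (1 + 3*gamma^2/8)
Numerator = (3/8) * 0.92 * 1.46 = 0.503700
Denominator = 1 + 3*0.92^2/8 = 1 + 0.317400 = 1.317400
eta = 0.503700 / 1.317400
eta = 0.3823 m

0.3823


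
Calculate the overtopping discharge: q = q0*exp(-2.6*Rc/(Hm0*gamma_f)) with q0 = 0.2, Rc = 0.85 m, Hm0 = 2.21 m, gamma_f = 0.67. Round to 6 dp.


q = q0 * exp(-2.6 * Rc / (Hm0 * gamma_f))
Exponent = -2.6 * 0.85 / (2.21 * 0.67)
= -2.6 * 0.85 / 1.4807
= -1.492537
exp(-1.492537) = 0.224802
q = 0.2 * 0.224802
q = 0.044960 m^3/s/m

0.044960


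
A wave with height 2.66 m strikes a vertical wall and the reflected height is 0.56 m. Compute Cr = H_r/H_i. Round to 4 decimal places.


Cr = H_r / H_i
Cr = 0.56 / 2.66
Cr = 0.2105

0.2105


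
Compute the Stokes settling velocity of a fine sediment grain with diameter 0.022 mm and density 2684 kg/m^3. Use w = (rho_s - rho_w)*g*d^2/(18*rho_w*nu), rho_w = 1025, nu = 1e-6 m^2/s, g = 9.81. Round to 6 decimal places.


w = (rho_s - rho_w) * g * d^2 / (18 * rho_w * nu)
d = 0.022 mm = 0.000022 m
rho_s - rho_w = 2684 - 1025 = 1659
Numerator = 1659 * 9.81 * (0.000022)^2 = 0.000007876998
Denominator = 18 * 1025 * 1e-6 = 0.018450
w = 0.000427 m/s

0.000427


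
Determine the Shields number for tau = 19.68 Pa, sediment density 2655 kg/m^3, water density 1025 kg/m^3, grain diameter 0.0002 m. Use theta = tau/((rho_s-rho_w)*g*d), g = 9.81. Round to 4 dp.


theta = tau / ((rho_s - rho_w) * g * d)
rho_s - rho_w = 2655 - 1025 = 1630
Denominator = 1630 * 9.81 * 0.0002 = 3.198060
theta = 19.68 / 3.198060
theta = 6.1537

6.1537


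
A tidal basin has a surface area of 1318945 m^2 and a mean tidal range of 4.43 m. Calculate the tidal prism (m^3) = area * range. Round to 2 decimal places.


Tidal prism = Area * Tidal range
P = 1318945 * 4.43
P = 5842926.35 m^3

5842926.35


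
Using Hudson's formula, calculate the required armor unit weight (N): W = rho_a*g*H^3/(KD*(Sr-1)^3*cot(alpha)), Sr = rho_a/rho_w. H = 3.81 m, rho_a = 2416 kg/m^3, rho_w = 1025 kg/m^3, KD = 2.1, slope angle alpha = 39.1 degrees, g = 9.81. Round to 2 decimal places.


Sr = rho_a / rho_w = 2416 / 1025 = 2.357073
(Sr - 1) = 1.357073
(Sr - 1)^3 = 2.499251
cot(39.1) = 1 / tan(39.1) = 1 / 0.812678 = 1.230500
Numerator = 2416 * 9.81 * 3.81^3 = 1310813.3758
Denominator = 2.1 * 2.499251 * 1.230500 = 6.458187
W = 1310813.3758 / 6.458187
W = 202969.25 N

202969.25


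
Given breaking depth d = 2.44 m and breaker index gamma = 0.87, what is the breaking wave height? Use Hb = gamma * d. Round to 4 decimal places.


Hb = gamma * d
Hb = 0.87 * 2.44
Hb = 2.1228 m

2.1228


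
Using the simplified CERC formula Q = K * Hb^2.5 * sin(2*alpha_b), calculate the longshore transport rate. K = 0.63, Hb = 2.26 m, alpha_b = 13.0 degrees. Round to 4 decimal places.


Q = K * Hb^2.5 * sin(2 * alpha_b)
Hb^2.5 = 2.26^2.5 = 7.678406
sin(2 * 13.0) = sin(26.0) = 0.438371
Q = 0.63 * 7.678406 * 0.438371
Q = 2.1206 m^3/s

2.1206


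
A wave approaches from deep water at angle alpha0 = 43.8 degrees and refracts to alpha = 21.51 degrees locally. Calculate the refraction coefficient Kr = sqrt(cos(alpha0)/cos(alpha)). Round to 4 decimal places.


Kr = sqrt(cos(alpha0) / cos(alpha))
cos(43.8) = 0.721760
cos(21.51) = 0.930354
Kr = sqrt(0.721760 / 0.930354)
Kr = sqrt(0.775791)
Kr = 0.8808

0.8808


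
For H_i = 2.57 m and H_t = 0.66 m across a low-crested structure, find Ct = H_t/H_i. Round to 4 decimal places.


Ct = H_t / H_i
Ct = 0.66 / 2.57
Ct = 0.2568

0.2568


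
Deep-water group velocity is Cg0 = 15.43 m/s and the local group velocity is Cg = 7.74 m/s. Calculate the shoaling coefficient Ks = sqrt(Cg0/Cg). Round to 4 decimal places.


Ks = sqrt(Cg0 / Cg)
Ks = sqrt(15.43 / 7.74)
Ks = sqrt(1.9935)
Ks = 1.4119

1.4119


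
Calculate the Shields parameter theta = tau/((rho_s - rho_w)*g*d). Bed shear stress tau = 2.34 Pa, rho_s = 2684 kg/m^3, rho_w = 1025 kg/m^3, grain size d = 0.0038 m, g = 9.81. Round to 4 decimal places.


theta = tau / ((rho_s - rho_w) * g * d)
rho_s - rho_w = 2684 - 1025 = 1659
Denominator = 1659 * 9.81 * 0.0038 = 61.844202
theta = 2.34 / 61.844202
theta = 0.0378

0.0378


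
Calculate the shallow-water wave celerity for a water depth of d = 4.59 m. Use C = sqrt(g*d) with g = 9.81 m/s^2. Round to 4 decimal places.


Using the shallow-water approximation:
C = sqrt(g * d) = sqrt(9.81 * 4.59)
C = sqrt(45.0279)
C = 6.7103 m/s

6.7103


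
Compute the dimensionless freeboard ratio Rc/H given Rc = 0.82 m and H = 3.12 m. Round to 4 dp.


Relative freeboard = Rc / H
= 0.82 / 3.12
= 0.2628

0.2628


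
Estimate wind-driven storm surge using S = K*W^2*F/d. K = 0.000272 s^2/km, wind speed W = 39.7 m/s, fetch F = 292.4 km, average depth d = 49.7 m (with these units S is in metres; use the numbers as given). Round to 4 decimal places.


S = K * W^2 * F / d
W^2 = 39.7^2 = 1576.09
S = 0.000272 * 1576.09 * 292.4 / 49.7
Numerator = 0.000272 * 1576.09 * 292.4 = 125.350851
S = 125.350851 / 49.7 = 2.5221 m

2.5221


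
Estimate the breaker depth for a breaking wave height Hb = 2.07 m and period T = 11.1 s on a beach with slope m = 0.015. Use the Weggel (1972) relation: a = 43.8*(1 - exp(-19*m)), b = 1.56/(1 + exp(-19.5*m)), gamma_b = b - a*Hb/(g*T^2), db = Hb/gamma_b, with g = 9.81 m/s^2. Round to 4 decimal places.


a = 43.8 * (1 - exp(-19 * m))
exp(-19 * 0.015) = exp(-0.2850) = 0.752014
a = 43.8 * (1 - 0.752014) = 10.861776
b = 1.56 / (1 + exp(-19.5 * m))
exp(-19.5 * 0.015) = exp(-0.2925) = 0.746395
b = 1.56 / (1 + 0.746395) = 0.893269
Hb / (g * T^2) = 2.07 / (9.81 * 11.1^2) = 2.07 / 1208.6901 = 0.00171260
gamma_b = b - a * Hb/(g*T^2) = 0.893269 - 10.861776 * 0.00171260 = 0.874667
db = Hb / gamma_b = 2.07 / 0.874667
db = 2.3666 m

2.3666


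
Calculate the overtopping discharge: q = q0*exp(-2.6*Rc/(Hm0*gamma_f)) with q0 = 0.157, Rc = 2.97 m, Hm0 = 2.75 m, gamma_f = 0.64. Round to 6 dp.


q = q0 * exp(-2.6 * Rc / (Hm0 * gamma_f))
Exponent = -2.6 * 2.97 / (2.75 * 0.64)
= -2.6 * 2.97 / 1.7600
= -4.387500
exp(-4.387500) = 0.012432
q = 0.157 * 0.012432
q = 0.001952 m^3/s/m

0.001952


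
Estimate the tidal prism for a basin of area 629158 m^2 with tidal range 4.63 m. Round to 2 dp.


Tidal prism = Area * Tidal range
P = 629158 * 4.63
P = 2913001.54 m^3

2913001.54


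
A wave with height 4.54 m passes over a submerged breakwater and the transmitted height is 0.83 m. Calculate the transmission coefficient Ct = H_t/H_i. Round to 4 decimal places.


Ct = H_t / H_i
Ct = 0.83 / 4.54
Ct = 0.1828

0.1828


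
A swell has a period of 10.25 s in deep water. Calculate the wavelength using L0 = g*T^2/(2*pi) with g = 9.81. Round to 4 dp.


L0 = g * T^2 / (2 * pi)
L0 = 9.81 * 10.25^2 / (2 * pi)
L0 = 9.81 * 105.0625 / 6.28319
L0 = 1030.6631 / 6.28319
L0 = 164.0351 m

164.0351


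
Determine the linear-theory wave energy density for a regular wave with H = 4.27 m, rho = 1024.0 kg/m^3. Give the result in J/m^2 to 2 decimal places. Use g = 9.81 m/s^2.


E = (1/8) * rho * g * H^2
E = (1/8) * 1024.0 * 9.81 * 4.27^2
E = 0.125 * 1024.0 * 9.81 * 18.2329
E = 22894.69 J/m^2

22894.69


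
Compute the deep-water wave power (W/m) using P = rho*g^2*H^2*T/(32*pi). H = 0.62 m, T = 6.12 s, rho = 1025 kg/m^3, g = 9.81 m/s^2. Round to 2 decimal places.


P = rho * g^2 * H^2 * T / (32 * pi)
P = 1025 * 9.81^2 * 0.62^2 * 6.12 / (32 * pi)
P = 1025 * 96.2361 * 0.3844 * 6.12 / 100.53096
P = 2308.32 W/m

2308.32


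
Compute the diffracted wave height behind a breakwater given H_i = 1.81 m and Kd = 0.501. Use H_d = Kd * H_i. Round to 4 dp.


H_d = Kd * H_i
H_d = 0.501 * 1.81
H_d = 0.9068 m

0.9068


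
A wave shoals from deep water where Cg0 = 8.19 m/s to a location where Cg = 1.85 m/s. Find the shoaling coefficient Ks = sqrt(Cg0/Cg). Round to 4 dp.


Ks = sqrt(Cg0 / Cg)
Ks = sqrt(8.19 / 1.85)
Ks = sqrt(4.4270)
Ks = 2.1041

2.1041


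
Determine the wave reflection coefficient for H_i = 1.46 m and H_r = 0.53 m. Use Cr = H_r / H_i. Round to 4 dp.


Cr = H_r / H_i
Cr = 0.53 / 1.46
Cr = 0.3630

0.3630


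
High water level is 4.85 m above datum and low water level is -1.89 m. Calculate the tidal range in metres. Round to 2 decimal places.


Tidal range = High water - Low water
Tidal range = 4.85 - (-1.89)
Tidal range = 6.74 m

6.74


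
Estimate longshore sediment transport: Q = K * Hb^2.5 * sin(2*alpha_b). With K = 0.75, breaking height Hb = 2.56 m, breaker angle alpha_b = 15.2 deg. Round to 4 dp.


Q = K * Hb^2.5 * sin(2 * alpha_b)
Hb^2.5 = 2.56^2.5 = 10.485760
sin(2 * 15.2) = sin(30.4) = 0.506034
Q = 0.75 * 10.485760 * 0.506034
Q = 3.9796 m^3/s

3.9796


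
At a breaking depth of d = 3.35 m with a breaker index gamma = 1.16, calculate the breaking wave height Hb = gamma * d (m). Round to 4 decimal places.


Hb = gamma * d
Hb = 1.16 * 3.35
Hb = 3.8860 m

3.8860


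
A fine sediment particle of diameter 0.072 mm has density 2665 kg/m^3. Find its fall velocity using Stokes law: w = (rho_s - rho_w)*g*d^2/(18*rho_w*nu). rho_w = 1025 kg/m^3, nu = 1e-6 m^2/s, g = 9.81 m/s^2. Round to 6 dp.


w = (rho_s - rho_w) * g * d^2 / (18 * rho_w * nu)
d = 0.072 mm = 0.000072 m
rho_s - rho_w = 2665 - 1025 = 1640
Numerator = 1640 * 9.81 * (0.000072)^2 = 0.000083402266
Denominator = 18 * 1025 * 1e-6 = 0.018450
w = 0.004520 m/s

0.004520


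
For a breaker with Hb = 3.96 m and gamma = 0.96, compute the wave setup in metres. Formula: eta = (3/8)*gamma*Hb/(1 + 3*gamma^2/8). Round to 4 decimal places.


eta = (3/8) * gamma * Hb / (1 + 3*gamma^2/8)
Numerator = (3/8) * 0.96 * 3.96 = 1.425600
Denominator = 1 + 3*0.96^2/8 = 1 + 0.345600 = 1.345600
eta = 1.425600 / 1.345600
eta = 1.0595 m

1.0595


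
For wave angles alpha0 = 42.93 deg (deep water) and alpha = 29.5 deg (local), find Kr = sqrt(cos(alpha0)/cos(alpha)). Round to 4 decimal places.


Kr = sqrt(cos(alpha0) / cos(alpha))
cos(42.93) = 0.732186
cos(29.5) = 0.870356
Kr = sqrt(0.732186 / 0.870356)
Kr = sqrt(0.841250)
Kr = 0.9172

0.9172


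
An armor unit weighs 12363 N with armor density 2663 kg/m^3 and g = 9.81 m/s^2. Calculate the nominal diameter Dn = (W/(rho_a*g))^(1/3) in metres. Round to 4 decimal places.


V = W / (rho_a * g)
V = 12363 / (2663 * 9.81)
V = 12363 / 26124.03
V = 0.473242 m^3
Dn = V^(1/3) = 0.473242^(1/3)
Dn = 0.7793 m

0.7793


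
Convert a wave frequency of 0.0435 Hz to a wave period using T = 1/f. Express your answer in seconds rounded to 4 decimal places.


T = 1 / f
T = 1 / 0.0435
T = 22.9885 s

22.9885


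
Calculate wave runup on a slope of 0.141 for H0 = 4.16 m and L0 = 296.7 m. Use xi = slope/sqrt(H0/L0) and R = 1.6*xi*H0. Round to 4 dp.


xi = slope / sqrt(H0/L0)
H0/L0 = 4.16/296.7 = 0.014021
sqrt(0.014021) = 0.118410
xi = 0.141 / 0.118410 = 1.190779
R = 1.6 * xi * H0 = 1.6 * 1.190779 * 4.16
R = 7.9258 m

7.9258


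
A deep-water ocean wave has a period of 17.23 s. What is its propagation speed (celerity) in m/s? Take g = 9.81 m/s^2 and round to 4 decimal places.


We use the deep-water celerity formula:
C = g * T / (2 * pi)
C = 9.81 * 17.23 / (2 * 3.14159...)
C = 169.026300 / 6.283185
C = 26.9014 m/s

26.9014


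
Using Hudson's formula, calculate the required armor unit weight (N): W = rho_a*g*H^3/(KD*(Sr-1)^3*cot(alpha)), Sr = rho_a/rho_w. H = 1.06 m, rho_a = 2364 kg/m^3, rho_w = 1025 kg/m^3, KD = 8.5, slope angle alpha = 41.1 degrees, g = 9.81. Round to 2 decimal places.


Sr = rho_a / rho_w = 2364 / 1025 = 2.306341
(Sr - 1) = 1.306341
(Sr - 1)^3 = 2.229308
cot(41.1) = 1 / tan(41.1) = 1 / 0.872356 = 1.146322
Numerator = 2364 * 9.81 * 1.06^3 = 27620.6615
Denominator = 8.5 * 2.229308 * 1.146322 = 21.721785
W = 27620.6615 / 21.721785
W = 1271.57 N

1271.57


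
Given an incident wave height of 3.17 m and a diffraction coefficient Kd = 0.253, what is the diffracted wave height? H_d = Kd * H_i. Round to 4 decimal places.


H_d = Kd * H_i
H_d = 0.253 * 3.17
H_d = 0.8020 m

0.8020


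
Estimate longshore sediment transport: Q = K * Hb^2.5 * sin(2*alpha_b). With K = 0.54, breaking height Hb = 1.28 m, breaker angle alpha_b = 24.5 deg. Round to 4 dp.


Q = K * Hb^2.5 * sin(2 * alpha_b)
Hb^2.5 = 1.28^2.5 = 1.853638
sin(2 * 24.5) = sin(49.0) = 0.754710
Q = 0.54 * 1.853638 * 0.754710
Q = 0.7554 m^3/s

0.7554


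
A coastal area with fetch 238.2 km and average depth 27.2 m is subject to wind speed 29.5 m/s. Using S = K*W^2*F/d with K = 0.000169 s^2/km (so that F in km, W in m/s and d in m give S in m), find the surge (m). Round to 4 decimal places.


S = K * W^2 * F / d
W^2 = 29.5^2 = 870.25
S = 0.000169 * 870.25 * 238.2 / 27.2
Numerator = 0.000169 * 870.25 * 238.2 = 35.032610
S = 35.032610 / 27.2 = 1.2880 m

1.2880


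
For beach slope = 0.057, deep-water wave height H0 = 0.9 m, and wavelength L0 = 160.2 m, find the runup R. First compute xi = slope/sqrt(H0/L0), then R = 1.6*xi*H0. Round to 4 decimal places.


xi = slope / sqrt(H0/L0)
H0/L0 = 0.9/160.2 = 0.005618
sqrt(0.005618) = 0.074953
xi = 0.057 / 0.074953 = 0.760475
R = 1.6 * xi * H0 = 1.6 * 0.760475 * 0.9
R = 1.0951 m

1.0951


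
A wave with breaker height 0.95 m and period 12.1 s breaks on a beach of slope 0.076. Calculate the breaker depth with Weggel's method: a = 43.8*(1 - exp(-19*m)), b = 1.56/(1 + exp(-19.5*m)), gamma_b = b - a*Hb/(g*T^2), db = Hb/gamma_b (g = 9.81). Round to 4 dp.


a = 43.8 * (1 - exp(-19 * m))
exp(-19 * 0.076) = exp(-1.4440) = 0.235982
a = 43.8 * (1 - 0.235982) = 33.463991
b = 1.56 / (1 + exp(-19.5 * m))
exp(-19.5 * 0.076) = exp(-1.4820) = 0.227183
b = 1.56 / (1 + 0.227183) = 1.271204
Hb / (g * T^2) = 0.95 / (9.81 * 12.1^2) = 0.95 / 1436.2821 = 0.00066143
gamma_b = b - a * Hb/(g*T^2) = 1.271204 - 33.463991 * 0.00066143 = 1.249070
db = Hb / gamma_b = 0.95 / 1.249070
db = 0.7606 m

0.7606


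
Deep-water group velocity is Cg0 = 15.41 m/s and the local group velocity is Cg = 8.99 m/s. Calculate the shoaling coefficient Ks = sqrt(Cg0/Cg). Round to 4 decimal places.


Ks = sqrt(Cg0 / Cg)
Ks = sqrt(15.41 / 8.99)
Ks = sqrt(1.7141)
Ks = 1.3092

1.3092


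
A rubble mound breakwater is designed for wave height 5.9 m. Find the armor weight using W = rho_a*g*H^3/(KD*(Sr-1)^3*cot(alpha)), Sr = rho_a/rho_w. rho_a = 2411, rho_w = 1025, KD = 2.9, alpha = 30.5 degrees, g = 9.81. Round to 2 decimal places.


Sr = rho_a / rho_w = 2411 / 1025 = 2.352195
(Sr - 1) = 1.352195
(Sr - 1)^3 = 2.472396
cot(30.5) = 1 / tan(30.5) = 1 / 0.589045 = 1.697663
Numerator = 2411 * 9.81 * 5.9^3 = 4857605.6239
Denominator = 2.9 * 2.472396 * 1.697663 = 12.172159
W = 4857605.6239 / 12.172159
W = 399075.11 N

399075.11


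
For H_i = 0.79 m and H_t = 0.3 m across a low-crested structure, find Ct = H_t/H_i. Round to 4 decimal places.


Ct = H_t / H_i
Ct = 0.3 / 0.79
Ct = 0.3797

0.3797


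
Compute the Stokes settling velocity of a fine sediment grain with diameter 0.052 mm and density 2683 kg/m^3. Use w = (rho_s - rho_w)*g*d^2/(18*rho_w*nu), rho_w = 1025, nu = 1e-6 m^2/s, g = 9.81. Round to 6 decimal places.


w = (rho_s - rho_w) * g * d^2 / (18 * rho_w * nu)
d = 0.052 mm = 0.000052 m
rho_s - rho_w = 2683 - 1025 = 1658
Numerator = 1658 * 9.81 * (0.000052)^2 = 0.000043980506
Denominator = 18 * 1025 * 1e-6 = 0.018450
w = 0.002384 m/s

0.002384


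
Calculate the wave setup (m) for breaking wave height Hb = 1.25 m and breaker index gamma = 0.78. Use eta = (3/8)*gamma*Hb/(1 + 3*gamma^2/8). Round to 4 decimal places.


eta = (3/8) * gamma * Hb / (1 + 3*gamma^2/8)
Numerator = (3/8) * 0.78 * 1.25 = 0.365625
Denominator = 1 + 3*0.78^2/8 = 1 + 0.228150 = 1.228150
eta = 0.365625 / 1.228150
eta = 0.2977 m

0.2977


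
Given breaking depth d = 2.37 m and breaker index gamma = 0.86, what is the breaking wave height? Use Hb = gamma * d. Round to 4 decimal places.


Hb = gamma * d
Hb = 0.86 * 2.37
Hb = 2.0382 m

2.0382


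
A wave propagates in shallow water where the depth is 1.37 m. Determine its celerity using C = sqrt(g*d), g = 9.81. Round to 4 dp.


Using the shallow-water approximation:
C = sqrt(g * d) = sqrt(9.81 * 1.37)
C = sqrt(13.4397)
C = 3.6660 m/s

3.6660


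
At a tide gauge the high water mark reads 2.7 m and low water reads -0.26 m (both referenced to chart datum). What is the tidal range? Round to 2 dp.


Tidal range = High water - Low water
Tidal range = 2.7 - (-0.26)
Tidal range = 2.96 m

2.96


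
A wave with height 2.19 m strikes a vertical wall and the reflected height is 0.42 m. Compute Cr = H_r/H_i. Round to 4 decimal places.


Cr = H_r / H_i
Cr = 0.42 / 2.19
Cr = 0.1918

0.1918


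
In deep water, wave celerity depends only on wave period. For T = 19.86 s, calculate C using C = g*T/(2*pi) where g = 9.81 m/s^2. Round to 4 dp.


We use the deep-water celerity formula:
C = g * T / (2 * pi)
C = 9.81 * 19.86 / (2 * 3.14159...)
C = 194.826600 / 6.283185
C = 31.0076 m/s

31.0076


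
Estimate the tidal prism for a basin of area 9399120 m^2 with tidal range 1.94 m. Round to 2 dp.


Tidal prism = Area * Tidal range
P = 9399120 * 1.94
P = 18234292.80 m^3

18234292.80


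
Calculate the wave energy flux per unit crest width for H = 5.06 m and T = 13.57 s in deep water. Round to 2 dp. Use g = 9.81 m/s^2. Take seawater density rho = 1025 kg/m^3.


P = rho * g^2 * H^2 * T / (32 * pi)
P = 1025 * 9.81^2 * 5.06^2 * 13.57 / (32 * pi)
P = 1025 * 96.2361 * 25.6036 * 13.57 / 100.53096
P = 340912.49 W/m

340912.49


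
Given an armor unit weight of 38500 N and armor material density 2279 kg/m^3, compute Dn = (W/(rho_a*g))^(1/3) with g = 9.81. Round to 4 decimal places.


V = W / (rho_a * g)
V = 38500 / (2279 * 9.81)
V = 38500 / 22356.99
V = 1.722057 m^3
Dn = V^(1/3) = 1.722057^(1/3)
Dn = 1.1986 m

1.1986


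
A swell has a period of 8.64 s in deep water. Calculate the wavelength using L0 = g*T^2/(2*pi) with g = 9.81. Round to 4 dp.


L0 = g * T^2 / (2 * pi)
L0 = 9.81 * 8.64^2 / (2 * pi)
L0 = 9.81 * 74.6496 / 6.28319
L0 = 732.3126 / 6.28319
L0 = 116.5512 m

116.5512


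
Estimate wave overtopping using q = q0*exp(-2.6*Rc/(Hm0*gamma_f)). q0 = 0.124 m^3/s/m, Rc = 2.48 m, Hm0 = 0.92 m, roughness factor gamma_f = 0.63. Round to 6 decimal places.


q = q0 * exp(-2.6 * Rc / (Hm0 * gamma_f))
Exponent = -2.6 * 2.48 / (0.92 * 0.63)
= -2.6 * 2.48 / 0.5796
= -11.124914
exp(-11.124914) = 0.000015
q = 0.124 * 0.000015
q = 0.000002 m^3/s/m

0.000002


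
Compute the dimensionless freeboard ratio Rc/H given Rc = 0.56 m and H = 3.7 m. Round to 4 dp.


Relative freeboard = Rc / H
= 0.56 / 3.7
= 0.1514

0.1514


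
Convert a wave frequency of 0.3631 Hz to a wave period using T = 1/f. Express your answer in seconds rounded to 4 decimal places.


T = 1 / f
T = 1 / 0.3631
T = 2.7541 s

2.7541


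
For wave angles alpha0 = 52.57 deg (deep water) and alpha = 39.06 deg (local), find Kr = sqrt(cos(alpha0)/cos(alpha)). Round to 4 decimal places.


Kr = sqrt(cos(alpha0) / cos(alpha))
cos(52.57) = 0.607792
cos(39.06) = 0.776487
Kr = sqrt(0.607792 / 0.776487)
Kr = sqrt(0.782746)
Kr = 0.8847

0.8847


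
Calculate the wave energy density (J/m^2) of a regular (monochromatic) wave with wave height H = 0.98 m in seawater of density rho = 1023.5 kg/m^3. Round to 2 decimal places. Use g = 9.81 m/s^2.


E = (1/8) * rho * g * H^2
E = (1/8) * 1023.5 * 9.81 * 0.98^2
E = 0.125 * 1023.5 * 9.81 * 0.9604
E = 1205.37 J/m^2

1205.37


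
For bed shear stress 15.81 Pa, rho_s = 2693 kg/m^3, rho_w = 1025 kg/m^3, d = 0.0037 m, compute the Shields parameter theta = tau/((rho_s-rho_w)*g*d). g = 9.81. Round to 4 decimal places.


theta = tau / ((rho_s - rho_w) * g * d)
rho_s - rho_w = 2693 - 1025 = 1668
Denominator = 1668 * 9.81 * 0.0037 = 60.543396
theta = 15.81 / 60.543396
theta = 0.2611

0.2611


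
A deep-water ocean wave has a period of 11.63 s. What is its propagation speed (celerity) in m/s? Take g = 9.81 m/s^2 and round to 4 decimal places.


We use the deep-water celerity formula:
C = g * T / (2 * pi)
C = 9.81 * 11.63 / (2 * 3.14159...)
C = 114.090300 / 6.283185
C = 18.1580 m/s

18.1580


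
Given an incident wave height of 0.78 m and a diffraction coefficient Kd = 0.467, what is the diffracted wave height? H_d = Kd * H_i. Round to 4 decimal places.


H_d = Kd * H_i
H_d = 0.467 * 0.78
H_d = 0.3643 m

0.3643


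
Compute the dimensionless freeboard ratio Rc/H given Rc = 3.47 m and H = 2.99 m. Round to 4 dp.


Relative freeboard = Rc / H
= 3.47 / 2.99
= 1.1605

1.1605


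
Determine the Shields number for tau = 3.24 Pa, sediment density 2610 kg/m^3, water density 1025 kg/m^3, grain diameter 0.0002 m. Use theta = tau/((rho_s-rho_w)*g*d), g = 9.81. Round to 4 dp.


theta = tau / ((rho_s - rho_w) * g * d)
rho_s - rho_w = 2610 - 1025 = 1585
Denominator = 1585 * 9.81 * 0.0002 = 3.109770
theta = 3.24 / 3.109770
theta = 1.0419

1.0419


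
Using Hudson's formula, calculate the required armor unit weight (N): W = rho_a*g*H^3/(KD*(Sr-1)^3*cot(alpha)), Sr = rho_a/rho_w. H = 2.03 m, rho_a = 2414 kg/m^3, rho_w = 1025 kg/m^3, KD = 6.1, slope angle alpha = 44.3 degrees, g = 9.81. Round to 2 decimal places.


Sr = rho_a / rho_w = 2414 / 1025 = 2.355122
(Sr - 1) = 1.355122
(Sr - 1)^3 = 2.488486
cot(44.3) = 1 / tan(44.3) = 1 / 0.975859 = 1.024738
Numerator = 2414 * 9.81 * 2.03^3 = 198104.5210
Denominator = 6.1 * 2.488486 * 1.024738 = 15.555281
W = 198104.5210 / 15.555281
W = 12735.52 N

12735.52


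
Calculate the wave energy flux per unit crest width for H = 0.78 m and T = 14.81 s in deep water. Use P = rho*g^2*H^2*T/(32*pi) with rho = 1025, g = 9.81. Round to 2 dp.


P = rho * g^2 * H^2 * T / (32 * pi)
P = 1025 * 9.81^2 * 0.78^2 * 14.81 / (32 * pi)
P = 1025 * 96.2361 * 0.6084 * 14.81 / 100.53096
P = 8841.10 W/m

8841.10


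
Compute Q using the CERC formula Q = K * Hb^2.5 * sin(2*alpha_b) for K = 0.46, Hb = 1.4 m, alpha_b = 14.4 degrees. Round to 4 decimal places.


Q = K * Hb^2.5 * sin(2 * alpha_b)
Hb^2.5 = 1.4^2.5 = 2.319103
sin(2 * 14.4) = sin(28.8) = 0.481754
Q = 0.46 * 2.319103 * 0.481754
Q = 0.5139 m^3/s

0.5139


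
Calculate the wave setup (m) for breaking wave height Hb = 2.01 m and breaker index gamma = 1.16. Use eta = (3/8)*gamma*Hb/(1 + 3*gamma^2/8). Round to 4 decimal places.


eta = (3/8) * gamma * Hb / (1 + 3*gamma^2/8)
Numerator = (3/8) * 1.16 * 2.01 = 0.874350
Denominator = 1 + 3*1.16^2/8 = 1 + 0.504600 = 1.504600
eta = 0.874350 / 1.504600
eta = 0.5811 m

0.5811


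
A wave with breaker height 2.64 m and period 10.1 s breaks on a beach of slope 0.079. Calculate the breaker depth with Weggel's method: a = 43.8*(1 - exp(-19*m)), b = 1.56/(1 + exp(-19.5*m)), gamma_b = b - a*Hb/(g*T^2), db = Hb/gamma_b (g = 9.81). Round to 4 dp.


a = 43.8 * (1 - exp(-19 * m))
exp(-19 * 0.079) = exp(-1.5010) = 0.222907
a = 43.8 * (1 - 0.222907) = 34.036667
b = 1.56 / (1 + exp(-19.5 * m))
exp(-19.5 * 0.079) = exp(-1.5405) = 0.214274
b = 1.56 / (1 + 0.214274) = 1.284718
Hb / (g * T^2) = 2.64 / (9.81 * 10.1^2) = 2.64 / 1000.7181 = 0.00263811
gamma_b = b - a * Hb/(g*T^2) = 1.284718 - 34.036667 * 0.00263811 = 1.194926
db = Hb / gamma_b = 2.64 / 1.194926
db = 2.2093 m

2.2093


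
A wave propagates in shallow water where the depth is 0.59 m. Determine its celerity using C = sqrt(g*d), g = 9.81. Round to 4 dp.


Using the shallow-water approximation:
C = sqrt(g * d) = sqrt(9.81 * 0.59)
C = sqrt(5.7879)
C = 2.4058 m/s

2.4058


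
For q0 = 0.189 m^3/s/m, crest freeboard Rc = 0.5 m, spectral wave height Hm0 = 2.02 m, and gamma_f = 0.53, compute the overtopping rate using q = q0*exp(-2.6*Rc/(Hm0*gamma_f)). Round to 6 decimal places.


q = q0 * exp(-2.6 * Rc / (Hm0 * gamma_f))
Exponent = -2.6 * 0.5 / (2.02 * 0.53)
= -2.6 * 0.5 / 1.0706
= -1.214272
exp(-1.214272) = 0.296926
q = 0.189 * 0.296926
q = 0.056119 m^3/s/m

0.056119


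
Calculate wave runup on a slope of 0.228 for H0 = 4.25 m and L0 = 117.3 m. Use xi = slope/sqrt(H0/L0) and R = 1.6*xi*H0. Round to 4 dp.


xi = slope / sqrt(H0/L0)
H0/L0 = 4.25/117.3 = 0.036232
sqrt(0.036232) = 0.190347
xi = 0.228 / 0.190347 = 1.197814
R = 1.6 * xi * H0 = 1.6 * 1.197814 * 4.25
R = 8.1451 m

8.1451


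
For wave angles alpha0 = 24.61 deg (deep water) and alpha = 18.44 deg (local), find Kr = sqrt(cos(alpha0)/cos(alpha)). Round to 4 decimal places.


Kr = sqrt(cos(alpha0) / cos(alpha))
cos(24.61) = 0.909163
cos(18.44) = 0.948655
Kr = sqrt(0.909163 / 0.948655)
Kr = sqrt(0.958371)
Kr = 0.9790

0.9790


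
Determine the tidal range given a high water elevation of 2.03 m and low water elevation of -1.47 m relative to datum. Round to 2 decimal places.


Tidal range = High water - Low water
Tidal range = 2.03 - (-1.47)
Tidal range = 3.50 m

3.50


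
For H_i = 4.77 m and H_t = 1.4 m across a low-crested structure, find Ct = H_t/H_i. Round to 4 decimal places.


Ct = H_t / H_i
Ct = 1.4 / 4.77
Ct = 0.2935

0.2935


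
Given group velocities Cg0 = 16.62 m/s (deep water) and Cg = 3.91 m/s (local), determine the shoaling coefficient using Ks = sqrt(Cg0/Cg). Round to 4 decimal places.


Ks = sqrt(Cg0 / Cg)
Ks = sqrt(16.62 / 3.91)
Ks = sqrt(4.2506)
Ks = 2.0617

2.0617


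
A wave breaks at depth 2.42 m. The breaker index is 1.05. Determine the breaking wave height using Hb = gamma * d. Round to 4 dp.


Hb = gamma * d
Hb = 1.05 * 2.42
Hb = 2.5410 m

2.5410


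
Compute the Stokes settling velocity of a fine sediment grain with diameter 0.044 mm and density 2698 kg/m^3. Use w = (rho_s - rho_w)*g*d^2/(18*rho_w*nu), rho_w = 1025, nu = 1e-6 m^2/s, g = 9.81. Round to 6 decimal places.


w = (rho_s - rho_w) * g * d^2 / (18 * rho_w * nu)
d = 0.044 mm = 0.000044 m
rho_s - rho_w = 2698 - 1025 = 1673
Numerator = 1673 * 9.81 * (0.000044)^2 = 0.000031773884
Denominator = 18 * 1025 * 1e-6 = 0.018450
w = 0.001722 m/s

0.001722


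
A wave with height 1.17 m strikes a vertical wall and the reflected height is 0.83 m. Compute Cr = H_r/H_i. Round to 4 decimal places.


Cr = H_r / H_i
Cr = 0.83 / 1.17
Cr = 0.7094

0.7094


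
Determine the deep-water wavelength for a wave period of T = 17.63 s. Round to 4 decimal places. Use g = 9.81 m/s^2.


L0 = g * T^2 / (2 * pi)
L0 = 9.81 * 17.63^2 / (2 * pi)
L0 = 9.81 * 310.8169 / 6.28319
L0 = 3049.1138 / 6.28319
L0 = 485.2815 m

485.2815


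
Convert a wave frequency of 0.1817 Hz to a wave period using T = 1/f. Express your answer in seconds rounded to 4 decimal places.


T = 1 / f
T = 1 / 0.1817
T = 5.5036 s

5.5036


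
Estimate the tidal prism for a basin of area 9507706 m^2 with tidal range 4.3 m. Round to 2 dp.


Tidal prism = Area * Tidal range
P = 9507706 * 4.3
P = 40883135.80 m^3

40883135.80


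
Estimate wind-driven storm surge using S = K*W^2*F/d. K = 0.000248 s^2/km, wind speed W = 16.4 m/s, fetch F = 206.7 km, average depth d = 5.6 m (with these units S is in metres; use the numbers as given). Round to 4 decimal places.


S = K * W^2 * F / d
W^2 = 16.4^2 = 268.96
S = 0.000248 * 268.96 * 206.7 / 5.6
Numerator = 0.000248 * 268.96 * 206.7 = 13.787320
S = 13.787320 / 5.6 = 2.4620 m

2.4620
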